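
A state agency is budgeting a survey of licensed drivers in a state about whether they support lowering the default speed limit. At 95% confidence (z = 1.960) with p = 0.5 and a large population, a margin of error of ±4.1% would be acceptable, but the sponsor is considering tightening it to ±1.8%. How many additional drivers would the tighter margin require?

At ±4.1%: n = 1.960² × 0.2500 / 0.041² ≈ 571.33 → 572.
At ±1.8%: n = 1.960² × 0.2500 / 0.018² ≈ 2964.20 → 2965.
Additional respondents: 2965 − 572 = 2393.

2393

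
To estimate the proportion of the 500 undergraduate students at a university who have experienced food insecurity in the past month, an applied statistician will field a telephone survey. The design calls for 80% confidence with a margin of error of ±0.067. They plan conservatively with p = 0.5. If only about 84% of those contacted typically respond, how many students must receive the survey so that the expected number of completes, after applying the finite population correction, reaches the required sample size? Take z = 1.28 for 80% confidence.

93

Completed interviews needed (unadjusted): n₀ = 1.28² × 0.2500 / 0.067² ≈ 91.25 → 92.
FPC for N = 500: n = 92 / (1 + 91/500) = 92 / 1.1820 ≈ 77.83 → 78.
At an 84% response rate, contacts needed = 78 / 0.84 ≈ 92.86 → 93.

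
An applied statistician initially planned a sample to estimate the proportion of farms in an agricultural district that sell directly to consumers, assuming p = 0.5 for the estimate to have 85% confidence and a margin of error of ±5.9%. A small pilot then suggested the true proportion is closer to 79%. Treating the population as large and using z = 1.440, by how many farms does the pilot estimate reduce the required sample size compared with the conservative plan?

50

Conservative (p = 0.5): n = 1.440² × 0.25 / 0.059² ≈ 148.92 → 149.
Using p = 0.79: p(1−p) = 0.1659, so n = 1.440² × 0.1659 / 0.059² ≈ 98.83 → 99.
Reduction: 149 − 99 = 50.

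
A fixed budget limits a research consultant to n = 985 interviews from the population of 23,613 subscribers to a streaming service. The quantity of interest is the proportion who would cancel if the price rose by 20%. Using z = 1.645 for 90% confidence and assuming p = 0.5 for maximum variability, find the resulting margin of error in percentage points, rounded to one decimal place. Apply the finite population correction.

2.6

Finite-population factor: (N−n)/(N−1) = (23613−985)/(23613−1) = 0.9583.
SE(p̂) = √[p(1−p)/n · (N−n)/(N−1)] = √[0.2500/985 × 0.9583] = 0.01560.
E = z × SE = 1.645 × 0.01560 = 0.02566 ≈ 2.6 percentage points.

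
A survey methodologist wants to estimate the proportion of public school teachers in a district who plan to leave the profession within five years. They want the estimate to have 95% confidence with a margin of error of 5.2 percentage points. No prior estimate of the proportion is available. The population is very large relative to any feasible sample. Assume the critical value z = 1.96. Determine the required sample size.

356

With no prior estimate, use p = 0.5, giving p(1−p) = 0.25.
n = z²·p(1−p)/E² = 1.96² × 0.2500 / 0.052² = 3.8416 × 0.2500 / 0.002704 ≈ 355.18.
Rounding up gives n = 356.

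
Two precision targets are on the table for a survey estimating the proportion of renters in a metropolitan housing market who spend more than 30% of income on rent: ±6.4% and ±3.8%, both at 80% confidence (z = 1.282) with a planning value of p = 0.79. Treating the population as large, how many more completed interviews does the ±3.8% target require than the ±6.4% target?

At ±6.4%: n = 1.282² × 0.1659 / 0.064² ≈ 66.57 → 67.
At ±3.8%: n = 1.282² × 0.1659 / 0.038² ≈ 188.82 → 189.
Additional respondents: 189 − 67 = 122.

122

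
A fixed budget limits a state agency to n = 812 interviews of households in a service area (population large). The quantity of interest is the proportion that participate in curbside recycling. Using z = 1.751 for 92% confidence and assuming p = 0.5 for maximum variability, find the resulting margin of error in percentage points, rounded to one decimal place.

3.1

SE(p̂) = √[p(1−p)/n] = √[0.2500/812] = 0.01755.
E = z × SE = 1.751 × 0.01755 = 0.03072, or 3.1 percentage points.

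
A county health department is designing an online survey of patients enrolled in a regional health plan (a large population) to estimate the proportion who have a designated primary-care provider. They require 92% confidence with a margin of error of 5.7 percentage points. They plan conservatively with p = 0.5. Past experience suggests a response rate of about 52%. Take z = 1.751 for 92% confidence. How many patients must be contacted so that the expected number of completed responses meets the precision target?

454

Completed interviews needed: n₀ = 1.751² × 0.2500 / 0.057² ≈ 235.92 → 236.
At a 52% response rate, contacts needed = 236 / 0.52 ≈ 453.85 → 454.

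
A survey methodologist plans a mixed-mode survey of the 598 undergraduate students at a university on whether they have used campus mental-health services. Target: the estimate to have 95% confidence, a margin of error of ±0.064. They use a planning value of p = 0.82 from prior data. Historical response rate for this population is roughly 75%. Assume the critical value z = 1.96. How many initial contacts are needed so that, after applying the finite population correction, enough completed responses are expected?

151

Completed interviews needed (unadjusted): n₀ = 1.96² × 0.1476 / 0.064² ≈ 138.43 → 139.
FPC for N = 598: n = 139 / (1 + 138/598) = 139 / 1.2308 ≈ 112.94 → 113.
At a 75% response rate, contacts needed = 113 / 0.75 ≈ 150.67 → 151.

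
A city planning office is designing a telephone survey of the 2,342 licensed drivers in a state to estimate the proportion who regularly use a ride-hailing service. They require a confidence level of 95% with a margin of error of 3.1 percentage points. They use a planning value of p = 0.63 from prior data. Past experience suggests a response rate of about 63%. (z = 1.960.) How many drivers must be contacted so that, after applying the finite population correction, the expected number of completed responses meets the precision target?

Completed interviews needed (unadjusted): n₀ = 1.960² × 0.2331 / 0.031² ≈ 931.82 → 932.
FPC for N = 2,342: n = 932 / (1 + 931/2342) = 932 / 1.3975 ≈ 666.89 → 667.
At a 63% response rate, contacts needed = 667 / 0.63 ≈ 1058.73 → 1059.

1059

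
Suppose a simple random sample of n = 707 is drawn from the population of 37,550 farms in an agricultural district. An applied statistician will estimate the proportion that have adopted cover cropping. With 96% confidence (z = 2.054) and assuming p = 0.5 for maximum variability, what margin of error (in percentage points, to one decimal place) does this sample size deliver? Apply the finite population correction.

Finite-population factor: (N−n)/(N−1) = (37550−707)/(37550−1) = 0.9812.
SE(p̂) = √[p(1−p)/n · (N−n)/(N−1)] = √[0.2500/707 × 0.9812] = 0.01863.
E = z × SE = 2.054 × 0.01863 = 0.03826 ≈ 3.8 percentage points.

3.8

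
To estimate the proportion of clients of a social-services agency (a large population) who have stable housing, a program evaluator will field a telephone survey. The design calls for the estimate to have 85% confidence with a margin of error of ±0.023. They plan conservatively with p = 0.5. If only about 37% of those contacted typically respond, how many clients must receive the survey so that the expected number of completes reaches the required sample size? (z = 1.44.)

2649

Completed interviews needed: n₀ = 1.44² × 0.2500 / 0.023² ≈ 979.96 → 980.
At a 37% response rate, contacts needed = 980 / 0.37 ≈ 2648.65 → 2649.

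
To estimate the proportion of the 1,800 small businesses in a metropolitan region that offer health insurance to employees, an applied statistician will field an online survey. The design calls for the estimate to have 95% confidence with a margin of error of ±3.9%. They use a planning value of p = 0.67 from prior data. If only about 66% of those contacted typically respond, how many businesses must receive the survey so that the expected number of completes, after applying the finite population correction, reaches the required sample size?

For 95% confidence, z = 1.960.
Completed interviews needed (unadjusted): n₀ = 1.960² × 0.2211 / 0.039² ≈ 558.43 → 559.
FPC for N = 1,800: n = 559 / (1 + 558/1800) = 559 / 1.3100 ≈ 426.72 → 427.
At a 66% response rate, contacts needed = 427 / 0.66 ≈ 646.97 → 647.

647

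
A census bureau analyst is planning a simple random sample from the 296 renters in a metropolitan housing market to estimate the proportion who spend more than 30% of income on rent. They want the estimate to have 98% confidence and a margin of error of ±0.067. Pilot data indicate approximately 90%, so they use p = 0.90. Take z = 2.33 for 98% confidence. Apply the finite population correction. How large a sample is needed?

Unadjusted: n₀ = 2.33² × 0.90 × 0.10 / 0.067² ≈ 108.84, so n₀ = 109.
Finite population correction with N = 296: n = n₀ / (1 + (n₀−1)/N) = 109 / (1 + 108/296) = 109 / 1.3649 ≈ 79.86.
Rounding up, n = 80.

80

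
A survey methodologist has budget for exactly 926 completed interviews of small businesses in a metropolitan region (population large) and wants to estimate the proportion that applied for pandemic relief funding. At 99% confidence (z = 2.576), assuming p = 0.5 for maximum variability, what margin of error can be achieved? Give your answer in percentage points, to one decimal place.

SE(p̂) = √[p(1−p)/n] = √[0.2500/926] = 0.01643.
E = z × SE = 2.576 × 0.01643 = 0.04233, or 4.2 percentage points.

4.2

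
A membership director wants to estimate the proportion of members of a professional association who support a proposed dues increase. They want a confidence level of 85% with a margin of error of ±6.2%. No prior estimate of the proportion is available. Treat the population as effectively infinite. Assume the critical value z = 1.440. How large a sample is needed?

With no prior estimate, use p = 0.5, giving p(1−p) = 0.25.
n = z²·p(1−p)/E² = 1.440² × 0.2500 / 0.062² = 2.0736 × 0.2500 / 0.003844 ≈ 134.86.
Rounding up gives n = 135.

135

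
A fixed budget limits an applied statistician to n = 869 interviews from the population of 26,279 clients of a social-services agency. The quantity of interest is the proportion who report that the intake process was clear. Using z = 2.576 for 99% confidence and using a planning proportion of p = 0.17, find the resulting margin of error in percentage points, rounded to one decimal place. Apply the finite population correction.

Finite-population factor: (N−n)/(N−1) = (26279−869)/(26279−1) = 0.9670.
SE(p̂) = √[p(1−p)/n · (N−n)/(N−1)] = √[0.1411/869 × 0.9670] = 0.01253.
E = z × SE = 2.576 × 0.01253 = 0.03228 ≈ 3.2 percentage points.

3.2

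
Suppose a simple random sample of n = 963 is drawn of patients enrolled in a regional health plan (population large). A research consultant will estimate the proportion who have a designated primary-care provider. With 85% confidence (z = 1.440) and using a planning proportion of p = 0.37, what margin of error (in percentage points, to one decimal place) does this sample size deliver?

2.2

SE(p̂) = √[p(1−p)/n] = √[0.2331/963] = 0.01556.
E = z × SE = 1.440 × 0.01556 = 0.02240, or 2.2 percentage points.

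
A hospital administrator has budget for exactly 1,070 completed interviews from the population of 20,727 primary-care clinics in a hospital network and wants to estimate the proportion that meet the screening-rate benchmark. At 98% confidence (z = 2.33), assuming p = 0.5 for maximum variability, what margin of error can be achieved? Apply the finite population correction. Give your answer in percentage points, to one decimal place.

3.5

Finite-population factor: (N−n)/(N−1) = (20727−1070)/(20727−1) = 0.9484.
SE(p̂) = √[p(1−p)/n · (N−n)/(N−1)] = √[0.2500/1070 × 0.9484] = 0.01489.
E = z × SE = 2.33 × 0.01489 = 0.03468 ≈ 3.5 percentage points.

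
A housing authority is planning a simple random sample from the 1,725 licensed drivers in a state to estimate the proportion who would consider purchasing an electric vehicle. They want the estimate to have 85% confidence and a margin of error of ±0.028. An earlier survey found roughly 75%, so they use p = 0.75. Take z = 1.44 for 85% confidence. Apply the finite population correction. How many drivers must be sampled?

386

Unadjusted: n₀ = 1.44² × 0.75 × 0.25 / 0.028² ≈ 495.92, so n₀ = 496.
Finite population correction with N = 1,725: n = n₀ / (1 + (n₀−1)/N) = 496 / (1 + 495/1725) = 496 / 1.2870 ≈ 385.41.
Rounding up, n = 386.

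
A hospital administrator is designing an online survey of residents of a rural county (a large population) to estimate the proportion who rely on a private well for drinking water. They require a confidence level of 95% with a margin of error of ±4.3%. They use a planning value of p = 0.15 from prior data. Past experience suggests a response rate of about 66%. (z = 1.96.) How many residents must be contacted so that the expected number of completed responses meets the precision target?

402

Completed interviews needed: n₀ = 1.96² × 0.1275 / 0.043² ≈ 264.90 → 265.
At a 66% response rate, contacts needed = 265 / 0.66 ≈ 401.52 → 402.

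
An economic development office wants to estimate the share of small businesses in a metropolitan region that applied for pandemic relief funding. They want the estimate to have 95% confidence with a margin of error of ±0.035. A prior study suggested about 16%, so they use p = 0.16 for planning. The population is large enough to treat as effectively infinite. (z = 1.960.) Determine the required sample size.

422

With p = 0.16, p(1−p) = 0.1344.
n = z²·p(1−p)/E² = 1.960² × 0.1344 / 0.035² = 3.8416 × 0.1344 / 0.001225 ≈ 421.48.
Rounding up gives n = 422.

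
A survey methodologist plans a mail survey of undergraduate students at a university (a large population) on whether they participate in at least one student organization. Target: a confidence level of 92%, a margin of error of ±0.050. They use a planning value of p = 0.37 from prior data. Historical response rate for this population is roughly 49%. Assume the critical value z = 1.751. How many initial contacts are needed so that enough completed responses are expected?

584

Completed interviews needed: n₀ = 1.751² × 0.2331 / 0.050² ≈ 285.87 → 286.
At a 49% response rate, contacts needed = 286 / 0.49 ≈ 583.67 → 584.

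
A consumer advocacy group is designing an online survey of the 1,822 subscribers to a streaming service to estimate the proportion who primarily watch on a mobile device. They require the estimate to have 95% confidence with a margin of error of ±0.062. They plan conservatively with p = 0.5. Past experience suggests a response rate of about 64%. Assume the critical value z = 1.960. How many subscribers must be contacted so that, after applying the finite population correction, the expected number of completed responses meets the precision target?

Completed interviews needed (unadjusted): n₀ = 1.960² × 0.2500 / 0.062² ≈ 249.84 → 250.
FPC for N = 1,822: n = 250 / (1 + 249/1822) = 250 / 1.1367 ≈ 219.94 → 220.
At a 64% response rate, contacts needed = 220 / 0.64 ≈ 343.75 → 344.

344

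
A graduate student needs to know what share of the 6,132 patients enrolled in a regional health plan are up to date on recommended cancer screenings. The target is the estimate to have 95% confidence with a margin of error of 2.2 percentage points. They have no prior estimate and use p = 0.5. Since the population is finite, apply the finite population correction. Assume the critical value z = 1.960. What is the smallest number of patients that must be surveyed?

1500

Unadjusted: n₀ = 1.960² × 0.50 × 0.50 / 0.022² ≈ 1984.30, so n₀ = 1985.
Finite population correction with N = 6,132: n = n₀ / (1 + (n₀−1)/N) = 1985 / (1 + 1984/6132) = 1985 / 1.3235 ≈ 1499.76.
Rounding up, n = 1500.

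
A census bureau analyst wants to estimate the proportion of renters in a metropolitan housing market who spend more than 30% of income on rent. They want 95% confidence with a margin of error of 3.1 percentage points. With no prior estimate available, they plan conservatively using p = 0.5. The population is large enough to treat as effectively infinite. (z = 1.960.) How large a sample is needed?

With p = 0.5, p(1−p) = 0.25.
n = z²·p(1−p)/E² = 1.960² × 0.2500 / 0.031² = 3.8416 × 0.2500 / 0.000961 ≈ 999.38.
Rounding up gives n = 1000.

1000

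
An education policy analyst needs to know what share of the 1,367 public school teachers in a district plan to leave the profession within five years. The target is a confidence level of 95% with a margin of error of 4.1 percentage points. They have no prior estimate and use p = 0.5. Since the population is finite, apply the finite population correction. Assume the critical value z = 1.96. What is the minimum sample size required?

Unadjusted: n₀ = 1.96² × 0.50 × 0.50 / 0.041² ≈ 571.33, so n₀ = 572.
Finite population correction with N = 1,367: n = n₀ / (1 + (n₀−1)/N) = 572 / (1 + 571/1367) = 572 / 1.4177 ≈ 403.47.
Rounding up, n = 404.

404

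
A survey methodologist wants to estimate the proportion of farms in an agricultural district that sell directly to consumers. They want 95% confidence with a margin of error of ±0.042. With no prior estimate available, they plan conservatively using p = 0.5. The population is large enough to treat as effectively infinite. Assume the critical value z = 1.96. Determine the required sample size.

545

With p = 0.5, p(1−p) = 0.25.
n = z²·p(1−p)/E² = 1.96² × 0.2500 / 0.042² = 3.8416 × 0.2500 / 0.001764 ≈ 544.44.
Rounding up gives n = 545.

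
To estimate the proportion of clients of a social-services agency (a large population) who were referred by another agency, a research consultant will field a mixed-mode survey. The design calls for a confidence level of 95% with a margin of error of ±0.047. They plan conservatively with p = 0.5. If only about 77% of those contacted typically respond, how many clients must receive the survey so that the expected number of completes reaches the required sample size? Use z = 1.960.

Completed interviews needed: n₀ = 1.960² × 0.2500 / 0.047² ≈ 434.77 → 435.
At a 77% response rate, contacts needed = 435 / 0.77 ≈ 564.94 → 565.

565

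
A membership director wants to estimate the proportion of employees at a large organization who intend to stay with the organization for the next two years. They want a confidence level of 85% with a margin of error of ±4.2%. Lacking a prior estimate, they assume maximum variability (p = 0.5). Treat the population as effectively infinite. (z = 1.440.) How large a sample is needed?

With p = 0.5, p(1−p) = 0.25.
n = z²·p(1−p)/E² = 1.440² × 0.2500 / 0.042² = 2.0736 × 0.2500 / 0.001764 ≈ 293.88.
Rounding up gives n = 294.

294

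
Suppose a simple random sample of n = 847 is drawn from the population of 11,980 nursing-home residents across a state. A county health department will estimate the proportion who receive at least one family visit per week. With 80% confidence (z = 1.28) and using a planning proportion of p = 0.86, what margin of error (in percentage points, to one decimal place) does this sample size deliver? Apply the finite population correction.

1.5

Finite-population factor: (N−n)/(N−1) = (11980−847)/(11980−1) = 0.9294.
SE(p̂) = √[p(1−p)/n · (N−n)/(N−1)] = √[0.1204/847 × 0.9294] = 0.01149.
E = z × SE = 1.28 × 0.01149 = 0.01471 ≈ 1.5 percentage points.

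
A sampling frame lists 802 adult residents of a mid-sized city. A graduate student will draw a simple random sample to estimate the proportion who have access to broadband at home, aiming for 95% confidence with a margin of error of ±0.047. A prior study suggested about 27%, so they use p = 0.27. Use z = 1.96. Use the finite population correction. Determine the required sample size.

Unadjusted: n₀ = 1.96² × 0.27 × 0.73 / 0.047² ≈ 342.77, so n₀ = 343.
Finite population correction with N = 802: n = n₀ / (1 + (n₀−1)/N) = 343 / (1 + 342/802) = 343 / 1.4264 ≈ 240.46.
Rounding up, n = 241.

241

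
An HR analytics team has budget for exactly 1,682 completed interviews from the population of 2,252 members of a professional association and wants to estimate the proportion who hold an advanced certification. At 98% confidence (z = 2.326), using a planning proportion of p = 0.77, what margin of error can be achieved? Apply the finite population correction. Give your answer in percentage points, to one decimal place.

Finite-population factor: (N−n)/(N−1) = (2252−1682)/(2252−1) = 0.2532.
SE(p̂) = √[p(1−p)/n · (N−n)/(N−1)] = √[0.1771/1682 × 0.2532] = 0.00516.
E = z × SE = 2.326 × 0.00516 = 0.01201 ≈ 1.2 percentage points.

1.2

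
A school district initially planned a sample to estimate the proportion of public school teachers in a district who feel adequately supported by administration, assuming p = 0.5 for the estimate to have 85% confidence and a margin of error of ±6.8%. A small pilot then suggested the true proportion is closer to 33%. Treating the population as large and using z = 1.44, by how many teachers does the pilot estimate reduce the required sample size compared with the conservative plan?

13

Conservative (p = 0.5): n = 1.44² × 0.25 / 0.068² ≈ 112.11 → 113.
Using p = 0.33: p(1−p) = 0.2211, so n = 1.44² × 0.2211 / 0.068² ≈ 99.15 → 100.
Reduction: 113 − 100 = 13.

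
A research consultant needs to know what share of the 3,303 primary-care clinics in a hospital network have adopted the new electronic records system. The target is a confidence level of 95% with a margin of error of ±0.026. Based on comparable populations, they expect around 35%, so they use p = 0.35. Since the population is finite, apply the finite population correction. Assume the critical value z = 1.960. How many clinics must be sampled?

930

Unadjusted: n₀ = 1.960² × 0.35 × 0.65 / 0.026² ≈ 1292.85, so n₀ = 1293.
Finite population correction with N = 3,303: n = n₀ / (1 + (n₀−1)/N) = 1293 / (1 + 1292/3303) = 1293 / 1.3912 ≈ 929.44.
Rounding up, n = 930.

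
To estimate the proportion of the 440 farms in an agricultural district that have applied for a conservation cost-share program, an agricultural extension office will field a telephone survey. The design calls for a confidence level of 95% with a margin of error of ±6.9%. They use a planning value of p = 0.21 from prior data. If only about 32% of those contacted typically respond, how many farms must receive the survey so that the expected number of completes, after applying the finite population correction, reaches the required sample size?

For 95% confidence, z = 1.960.
Completed interviews needed (unadjusted): n₀ = 1.960² × 0.1659 / 0.069² ≈ 133.86 → 134.
FPC for N = 440: n = 134 / (1 + 133/440) = 134 / 1.3023 ≈ 102.90 → 103.
At a 32% response rate, contacts needed = 103 / 0.32 ≈ 321.88 → 322.

322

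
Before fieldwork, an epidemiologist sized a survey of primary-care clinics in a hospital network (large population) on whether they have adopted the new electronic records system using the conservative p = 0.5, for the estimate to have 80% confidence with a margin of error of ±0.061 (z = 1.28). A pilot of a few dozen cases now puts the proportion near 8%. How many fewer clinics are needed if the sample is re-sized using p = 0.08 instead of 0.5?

78

Conservative (p = 0.5): n = 1.28² × 0.25 / 0.061² ≈ 110.08 → 111.
Using p = 0.08: p(1−p) = 0.0736, so n = 1.28² × 0.0736 / 0.061² ≈ 32.41 → 33.
Reduction: 111 − 33 = 78.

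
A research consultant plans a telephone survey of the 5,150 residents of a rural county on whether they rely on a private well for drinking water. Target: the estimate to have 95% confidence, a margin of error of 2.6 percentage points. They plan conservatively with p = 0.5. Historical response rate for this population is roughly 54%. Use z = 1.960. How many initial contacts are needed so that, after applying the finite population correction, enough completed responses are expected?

2063

Completed interviews needed (unadjusted): n₀ = 1.960² × 0.2500 / 0.026² ≈ 1420.71 → 1421.
FPC for N = 5,150: n = 1421 / (1 + 1420/5150) = 1421 / 1.2757 ≈ 1113.87 → 1114.
At a 54% response rate, contacts needed = 1114 / 0.54 ≈ 2062.96 → 2063.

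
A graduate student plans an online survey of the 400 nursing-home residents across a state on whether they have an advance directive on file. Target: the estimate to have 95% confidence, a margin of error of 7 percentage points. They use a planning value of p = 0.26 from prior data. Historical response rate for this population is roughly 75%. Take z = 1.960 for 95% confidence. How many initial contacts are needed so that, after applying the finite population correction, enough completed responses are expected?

147

Completed interviews needed (unadjusted): n₀ = 1.960² × 0.1924 / 0.070² ≈ 150.84 → 151.
FPC for N = 400: n = 151 / (1 + 150/400) = 151 / 1.3750 ≈ 109.82 → 110.
At a 75% response rate, contacts needed = 110 / 0.75 ≈ 146.67 → 147.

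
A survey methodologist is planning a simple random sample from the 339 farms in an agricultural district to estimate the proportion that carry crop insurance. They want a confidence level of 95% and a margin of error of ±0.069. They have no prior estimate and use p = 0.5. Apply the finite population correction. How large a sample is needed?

For 95% confidence, z = 1.960.
Unadjusted: n₀ = 1.960² × 0.50 × 0.50 / 0.069² ≈ 201.72, so n₀ = 202.
Finite population correction with N = 339: n = n₀ / (1 + (n₀−1)/N) = 202 / (1 + 201/339) = 202 / 1.5929 ≈ 126.81.
Rounding up, n = 127.

127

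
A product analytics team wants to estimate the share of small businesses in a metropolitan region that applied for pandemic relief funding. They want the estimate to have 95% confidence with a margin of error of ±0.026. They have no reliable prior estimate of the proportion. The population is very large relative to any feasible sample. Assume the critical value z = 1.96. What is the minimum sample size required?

1421

With no prior estimate, use p = 0.5, giving p(1−p) = 0.25.
n = z²·p(1−p)/E² = 1.96² × 0.2500 / 0.026² = 3.8416 × 0.2500 / 0.000676 ≈ 1420.71.
Rounding up gives n = 1421.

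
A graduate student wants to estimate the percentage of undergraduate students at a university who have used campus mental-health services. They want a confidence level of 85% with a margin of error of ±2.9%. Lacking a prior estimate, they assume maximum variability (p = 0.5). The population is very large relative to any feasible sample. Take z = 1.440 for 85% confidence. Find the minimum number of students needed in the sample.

617

With p = 0.5, p(1−p) = 0.25.
n = z²·p(1−p)/E² = 1.440² × 0.2500 / 0.029² = 2.0736 × 0.2500 / 0.000841 ≈ 616.41.
Rounding up gives n = 617.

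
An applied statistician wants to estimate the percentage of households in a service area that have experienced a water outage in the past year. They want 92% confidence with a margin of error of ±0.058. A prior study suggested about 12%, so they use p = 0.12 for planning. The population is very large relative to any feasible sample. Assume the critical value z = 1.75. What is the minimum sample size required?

97

With p = 0.12, p(1−p) = 0.1056.
n = z²·p(1−p)/E² = 1.75² × 0.1056 / 0.058² = 3.0625 × 0.1056 / 0.003364 ≈ 96.14.
Rounding up gives n = 97.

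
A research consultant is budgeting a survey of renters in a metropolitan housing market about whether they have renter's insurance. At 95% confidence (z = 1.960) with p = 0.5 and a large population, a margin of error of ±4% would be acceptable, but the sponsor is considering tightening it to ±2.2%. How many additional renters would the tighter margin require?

At ±4%: n = 1.960² × 0.2500 / 0.040² ≈ 600.25 → 601.
At ±2.2%: n = 1.960² × 0.2500 / 0.022² ≈ 1984.30 → 1985.
Additional respondents: 1985 − 601 = 1384.

1384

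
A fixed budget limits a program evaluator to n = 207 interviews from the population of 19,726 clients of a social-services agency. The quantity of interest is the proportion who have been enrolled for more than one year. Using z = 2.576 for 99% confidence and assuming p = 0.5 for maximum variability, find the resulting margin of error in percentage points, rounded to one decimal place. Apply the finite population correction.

8.9

Finite-population factor: (N−n)/(N−1) = (19726−207)/(19726−1) = 0.9896.
SE(p̂) = √[p(1−p)/n · (N−n)/(N−1)] = √[0.2500/207 × 0.9896] = 0.03457.
E = z × SE = 2.576 × 0.03457 = 0.08905 ≈ 8.9 percentage points.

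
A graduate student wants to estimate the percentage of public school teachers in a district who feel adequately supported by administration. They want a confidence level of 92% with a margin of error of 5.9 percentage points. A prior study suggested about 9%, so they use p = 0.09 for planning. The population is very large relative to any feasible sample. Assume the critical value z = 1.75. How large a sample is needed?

With p = 0.09, p(1−p) = 0.0819.
n = z²·p(1−p)/E² = 1.75² × 0.0819 / 0.059² = 3.0625 × 0.0819 / 0.003481 ≈ 72.05.
Rounding up gives n = 73.

73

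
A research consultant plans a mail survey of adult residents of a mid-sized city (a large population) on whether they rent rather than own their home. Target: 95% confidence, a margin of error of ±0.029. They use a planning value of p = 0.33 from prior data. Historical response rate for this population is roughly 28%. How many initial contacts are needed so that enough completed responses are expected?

3608

For 95% confidence, z = 1.960.
Completed interviews needed: n₀ = 1.960² × 0.2211 / 0.029² ≈ 1009.96 → 1010.
At a 28% response rate, contacts needed = 1010 / 0.28 ≈ 3607.14 → 3608.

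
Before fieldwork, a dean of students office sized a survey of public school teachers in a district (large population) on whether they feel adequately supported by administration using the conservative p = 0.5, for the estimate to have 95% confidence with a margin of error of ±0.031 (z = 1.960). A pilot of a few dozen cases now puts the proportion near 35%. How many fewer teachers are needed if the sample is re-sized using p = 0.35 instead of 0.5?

Conservative (p = 0.5): n = 1.960² × 0.25 / 0.031² ≈ 999.38 → 1000.
Using p = 0.35: p(1−p) = 0.2275, so n = 1.960² × 0.2275 / 0.031² ≈ 909.43 → 910.
Reduction: 1000 − 910 = 90.

90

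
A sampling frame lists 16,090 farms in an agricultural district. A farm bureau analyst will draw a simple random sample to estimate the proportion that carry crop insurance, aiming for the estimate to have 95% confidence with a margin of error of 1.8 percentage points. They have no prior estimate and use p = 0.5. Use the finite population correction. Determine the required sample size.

For 95% confidence, z = 1.960.
Unadjusted: n₀ = 1.960² × 0.50 × 0.50 / 0.018² ≈ 2964.20, so n₀ = 2965.
Finite population correction with N = 16,090: n = n₀ / (1 + (n₀−1)/N) = 2965 / (1 + 2964/16090) = 2965 / 1.1842 ≈ 2503.77.
Rounding up, n = 2504.

2504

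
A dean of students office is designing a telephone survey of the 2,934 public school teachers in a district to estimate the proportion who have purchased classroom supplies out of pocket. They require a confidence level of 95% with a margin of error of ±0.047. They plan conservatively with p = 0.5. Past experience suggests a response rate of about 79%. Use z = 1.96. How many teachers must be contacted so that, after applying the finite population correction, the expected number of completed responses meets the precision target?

480

Completed interviews needed (unadjusted): n₀ = 1.96² × 0.2500 / 0.047² ≈ 434.77 → 435.
FPC for N = 2,934: n = 435 / (1 + 434/2934) = 435 / 1.1479 ≈ 378.95 → 379.
At a 79% response rate, contacts needed = 379 / 0.79 ≈ 479.75 → 480.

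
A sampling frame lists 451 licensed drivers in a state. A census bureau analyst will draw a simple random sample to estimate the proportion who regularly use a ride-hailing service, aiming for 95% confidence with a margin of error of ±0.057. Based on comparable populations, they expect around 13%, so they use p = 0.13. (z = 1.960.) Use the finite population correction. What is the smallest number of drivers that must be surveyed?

104

Unadjusted: n₀ = 1.960² × 0.13 × 0.87 / 0.057² ≈ 133.73, so n₀ = 134.
Finite population correction with N = 451: n = n₀ / (1 + (n₀−1)/N) = 134 / (1 + 133/451) = 134 / 1.2949 ≈ 103.48.
Rounding up, n = 104.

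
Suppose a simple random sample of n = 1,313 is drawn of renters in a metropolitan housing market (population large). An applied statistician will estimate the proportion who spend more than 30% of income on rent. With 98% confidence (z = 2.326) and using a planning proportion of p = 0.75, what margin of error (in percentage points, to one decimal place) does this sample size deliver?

SE(p̂) = √[p(1−p)/n] = √[0.1875/1313] = 0.01195.
E = z × SE = 2.326 × 0.01195 = 0.02780, or 2.8 percentage points.

2.8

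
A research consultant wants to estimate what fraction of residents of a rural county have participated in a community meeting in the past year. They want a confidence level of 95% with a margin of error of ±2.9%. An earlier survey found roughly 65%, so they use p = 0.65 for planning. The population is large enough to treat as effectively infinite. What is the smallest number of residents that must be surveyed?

For 95% confidence, z = 1.96.
With p = 0.65, p(1−p) = 0.2275.
n = z²·p(1−p)/E² = 1.96² × 0.2275 / 0.029² = 3.8416 × 0.2275 / 0.000841 ≈ 1039.20.
Rounding up gives n = 1040.

1040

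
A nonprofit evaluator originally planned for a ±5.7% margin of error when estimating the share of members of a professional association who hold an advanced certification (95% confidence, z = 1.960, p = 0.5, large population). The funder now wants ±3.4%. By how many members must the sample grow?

At ±5.7%: n = 1.960² × 0.2500 / 0.057² ≈ 295.60 → 296.
At ±3.4%: n = 1.960² × 0.2500 / 0.034² ≈ 830.80 → 831.
Additional respondents: 831 − 296 = 535.

535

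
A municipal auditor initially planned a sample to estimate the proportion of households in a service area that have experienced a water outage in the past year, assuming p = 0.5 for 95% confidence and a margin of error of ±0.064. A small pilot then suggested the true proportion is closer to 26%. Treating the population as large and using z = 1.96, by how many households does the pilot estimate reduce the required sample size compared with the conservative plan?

Conservative (p = 0.5): n = 1.96² × 0.25 / 0.064² ≈ 234.47 → 235.
Using p = 0.26: p(1−p) = 0.1924, so n = 1.96² × 0.1924 / 0.064² ≈ 180.45 → 181.
Reduction: 235 − 181 = 54.

54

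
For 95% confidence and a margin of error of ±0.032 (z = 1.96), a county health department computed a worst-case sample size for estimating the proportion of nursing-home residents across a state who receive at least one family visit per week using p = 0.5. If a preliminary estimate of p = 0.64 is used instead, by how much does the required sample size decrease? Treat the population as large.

73

Conservative (p = 0.5): n = 1.96² × 0.25 / 0.032² ≈ 937.89 → 938.
Using p = 0.64: p(1−p) = 0.2304, so n = 1.96² × 0.2304 / 0.032² ≈ 864.36 → 865.
Reduction: 938 − 865 = 73.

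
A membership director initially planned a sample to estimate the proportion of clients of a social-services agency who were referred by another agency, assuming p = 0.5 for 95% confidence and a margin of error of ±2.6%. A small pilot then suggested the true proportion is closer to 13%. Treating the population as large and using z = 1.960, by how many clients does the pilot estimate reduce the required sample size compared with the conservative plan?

Conservative (p = 0.5): n = 1.960² × 0.25 / 0.026² ≈ 1420.71 → 1421.
Using p = 0.13: p(1−p) = 0.1131, so n = 1.960² × 0.1131 / 0.026² ≈ 642.73 → 643.
Reduction: 1421 − 643 = 778.

778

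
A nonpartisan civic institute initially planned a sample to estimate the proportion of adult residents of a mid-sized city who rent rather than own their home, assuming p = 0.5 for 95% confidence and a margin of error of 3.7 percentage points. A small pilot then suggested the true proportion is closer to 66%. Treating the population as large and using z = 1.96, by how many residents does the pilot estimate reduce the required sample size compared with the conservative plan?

72

Conservative (p = 0.5): n = 1.96² × 0.25 / 0.037² ≈ 701.53 → 702.
Using p = 0.66: p(1−p) = 0.2244, so n = 1.96² × 0.2244 / 0.037² ≈ 629.70 → 630.
Reduction: 702 − 630 = 72.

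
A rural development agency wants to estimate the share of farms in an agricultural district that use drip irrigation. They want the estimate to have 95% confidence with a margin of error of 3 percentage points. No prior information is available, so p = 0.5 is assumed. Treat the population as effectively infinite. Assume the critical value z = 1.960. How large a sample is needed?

1068

With p = 0.5, p(1−p) = 0.25.
n = z²·p(1−p)/E² = 1.960² × 0.2500 / 0.030² = 3.8416 × 0.2500 / 0.000900 ≈ 1067.11.
Rounding up gives n = 1068.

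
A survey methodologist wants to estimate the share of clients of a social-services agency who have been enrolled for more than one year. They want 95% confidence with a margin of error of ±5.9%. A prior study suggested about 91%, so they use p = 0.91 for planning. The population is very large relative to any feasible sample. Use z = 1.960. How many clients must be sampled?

91

With p = 0.91, p(1−p) = 0.0819.
n = z²·p(1−p)/E² = 1.960² × 0.0819 / 0.059² = 3.8416 × 0.0819 / 0.003481 ≈ 90.38.
Rounding up gives n = 91.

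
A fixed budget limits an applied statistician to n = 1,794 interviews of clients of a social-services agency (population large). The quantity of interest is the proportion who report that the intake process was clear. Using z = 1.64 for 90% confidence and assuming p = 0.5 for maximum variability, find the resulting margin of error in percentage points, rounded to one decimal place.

1.9

SE(p̂) = √[p(1−p)/n] = √[0.2500/1794] = 0.01180.
E = z × SE = 1.64 × 0.01180 = 0.01936, or 1.9 percentage points.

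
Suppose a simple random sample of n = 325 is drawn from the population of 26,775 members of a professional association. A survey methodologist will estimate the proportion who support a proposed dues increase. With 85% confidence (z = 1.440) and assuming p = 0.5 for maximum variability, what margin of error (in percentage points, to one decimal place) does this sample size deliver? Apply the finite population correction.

Finite-population factor: (N−n)/(N−1) = (26775−325)/(26775−1) = 0.9879.
SE(p̂) = √[p(1−p)/n · (N−n)/(N−1)] = √[0.2500/325 × 0.9879] = 0.02757.
E = z × SE = 1.440 × 0.02757 = 0.03970 ≈ 4.0 percentage points.

4.0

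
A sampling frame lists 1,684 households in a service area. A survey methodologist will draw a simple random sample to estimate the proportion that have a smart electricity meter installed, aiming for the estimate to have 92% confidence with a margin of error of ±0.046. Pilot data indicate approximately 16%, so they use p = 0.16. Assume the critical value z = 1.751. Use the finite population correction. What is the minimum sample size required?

Unadjusted: n₀ = 1.751² × 0.16 × 0.84 / 0.046² ≈ 194.74, so n₀ = 195.
Finite population correction with N = 1,684: n = n₀ / (1 + (n₀−1)/N) = 195 / (1 + 194/1684) = 195 / 1.1152 ≈ 174.86.
Rounding up, n = 175.

175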